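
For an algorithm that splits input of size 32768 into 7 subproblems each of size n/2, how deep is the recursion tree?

For divide and conquer with division factor 2:

Problem sizes at each level:
Level 0: 32768
Level 1: 16384
Level 2: 8192
Level 3: 4096
Level 4: 2048
Level 5: 1024
Level 6: 512
Level 7: 256
Level 8: 128
Level 9: 64
Level 10: 32
Level 11: 16
Level 12: 8
Level 13: 4
Level 14: 2
Level 15: 1

The root is level 0 and the size-1 base case is level 15 (the tree spans levels 0 through 15, i.e. 16 levels counting the root), so the depth is the number of divisions: log_2(32768) = 15

The recursion tree depth is log_2(32768) = 15. At each level, the problem size is divided by 2, so it takes 15 divisions to reduce to a base case of size 1. The algorithm makes 7 recursive calls at each level.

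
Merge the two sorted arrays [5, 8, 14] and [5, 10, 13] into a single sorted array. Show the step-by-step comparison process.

Merging process:

Compare 5 vs 5: take 5 from left. Merged: [5]
Compare 8 vs 5: take 5 from right. Merged: [5, 5]
Compare 8 vs 10: take 8 from left. Merged: [5, 5, 8]
Compare 14 vs 10: take 10 from right. Merged: [5, 5, 8, 10]
Compare 14 vs 13: take 13 from right. Merged: [5, 5, 8, 10, 13]
Append remaining from left: [14]. Merged: [5, 5, 8, 10, 13, 14]

Final merged array: [5, 5, 8, 10, 13, 14]
Total comparisons: 5

The merged array is [5, 5, 8, 10, 13, 14], requiring 5 comparisons. The merge step runs in O(n) time where n is the total number of elements.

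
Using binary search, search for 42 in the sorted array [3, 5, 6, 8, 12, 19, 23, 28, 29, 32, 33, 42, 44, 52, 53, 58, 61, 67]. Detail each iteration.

Binary search for 42 in [3, 5, 6, 8, 12, 19, 23, 28, 29, 32, 33, 42, 44, 52, 53, 58, 61, 67]:

lo=0, hi=17, mid=8, arr[mid]=29 -> 29 < 42, search right half
lo=9, hi=17, mid=13, arr[mid]=52 -> 52 > 42, search left half
lo=9, hi=12, mid=10, arr[mid]=33 -> 33 < 42, search right half
lo=11, hi=12, mid=11, arr[mid]=42 -> Found target at index 11!

Binary search finds 42 at index 11 after 4 comparisons. The search repeatedly halves the search space by comparing with the middle element.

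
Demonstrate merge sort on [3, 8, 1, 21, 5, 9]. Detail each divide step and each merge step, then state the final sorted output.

Merge sort trace:

Split: [3, 8, 1, 21, 5, 9] -> [3, 8, 1] and [21, 5, 9]
  Split: [3, 8, 1] -> [3] and [8, 1]
    Split: [8, 1] -> [8] and [1]
    Merge: [8] + [1] -> [1, 8]
  Merge: [3] + [1, 8] -> [1, 3, 8]
  Split: [21, 5, 9] -> [21] and [5, 9]
    Split: [5, 9] -> [5] and [9]
    Merge: [5] + [9] -> [5, 9]
  Merge: [21] + [5, 9] -> [5, 9, 21]
Merge: [1, 3, 8] + [5, 9, 21] -> [1, 3, 5, 8, 9, 21]

Final sorted array: [1, 3, 5, 8, 9, 21]

The merge sort proceeds by recursively splitting the array and merging sorted halves.
After all merges, the sorted array is [1, 3, 5, 8, 9, 21].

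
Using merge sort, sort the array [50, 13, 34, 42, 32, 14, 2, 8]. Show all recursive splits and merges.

Merge sort trace:

Split: [50, 13, 34, 42, 32, 14, 2, 8] -> [50, 13, 34, 42] and [32, 14, 2, 8]
  Split: [50, 13, 34, 42] -> [50, 13] and [34, 42]
    Split: [50, 13] -> [50] and [13]
    Merge: [50] + [13] -> [13, 50]
    Split: [34, 42] -> [34] and [42]
    Merge: [34] + [42] -> [34, 42]
  Merge: [13, 50] + [34, 42] -> [13, 34, 42, 50]
  Split: [32, 14, 2, 8] -> [32, 14] and [2, 8]
    Split: [32, 14] -> [32] and [14]
    Merge: [32] + [14] -> [14, 32]
    Split: [2, 8] -> [2] and [8]
    Merge: [2] + [8] -> [2, 8]
  Merge: [14, 32] + [2, 8] -> [2, 8, 14, 32]
Merge: [13, 34, 42, 50] + [2, 8, 14, 32] -> [2, 8, 13, 14, 32, 34, 42, 50]

Final sorted array: [2, 8, 13, 14, 32, 34, 42, 50]

The merge sort proceeds by recursively splitting the array and merging sorted halves.
After all merges, the sorted array is [2, 8, 13, 14, 32, 34, 42, 50].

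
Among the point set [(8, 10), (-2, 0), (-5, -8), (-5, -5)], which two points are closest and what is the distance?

Computing all pairwise distances among 4 points:

d((8, 10), (-2, 0)) = 14.1421
d((8, 10), (-5, -8)) = 22.2036
d((8, 10), (-5, -5)) = 19.8494
d((-2, 0), (-5, -8)) = 8.544
d((-2, 0), (-5, -5)) = 5.831
d((-5, -8), (-5, -5)) = 3.0 <-- minimum

Closest pair: (-5, -8) and (-5, -5) with distance 3.0

The closest pair is (-5, -8) and (-5, -5) with Euclidean distance 3.0. For 4 points, brute-force pairwise comparison is shown above. For large n, the divide-and-conquer algorithm (sort by x, recurse on halves, check the dividing strip) achieves O(n log n).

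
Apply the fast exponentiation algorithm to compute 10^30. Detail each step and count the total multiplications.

Computing 10^30 by squaring (build up from 10^1; each line after the first costs one multiplication):

10^1 = 10
10^2 = (10^1)^2 = 10^2 = 100
10^3 = 10 * 10^2 = 10 * 100 = 1000
10^6 = (10^3)^2 = 1000^2 = 1000000
10^7 = 10 * 10^6 = 10 * 1000000 = 10000000
10^14 = (10^7)^2 = 10000000^2 = 100000000000000
10^15 = 10 * 10^14 = 10 * 100000000000000 = 1000000000000000
10^30 = (10^15)^2 = 1000000000000000^2 = 1000000000000000000000000000000

Result: 1000000000000000000000000000000
Multiplications needed: 7 (7 lines after 10^1)

10^30 = 1000000000000000000000000000000. Using exponentiation by squaring, this requires 7 multiplications. The key idea: if the exponent is even, square the half-power; if odd, multiply by the base once.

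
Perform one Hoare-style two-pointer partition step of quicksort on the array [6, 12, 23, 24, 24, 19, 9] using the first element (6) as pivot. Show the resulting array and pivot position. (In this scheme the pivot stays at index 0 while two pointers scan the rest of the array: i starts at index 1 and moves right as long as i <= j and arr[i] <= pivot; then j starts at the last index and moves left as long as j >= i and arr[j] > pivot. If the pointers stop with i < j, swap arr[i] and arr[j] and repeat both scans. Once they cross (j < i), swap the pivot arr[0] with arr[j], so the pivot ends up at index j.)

Hoare-style two-pointer partition with pivot = 6:

Initial array: [6, 12, 23, 24, 24, 19, 9]

Pointers start at i = 1, j = 6.
i ends at 1, j ends at 0: the pointers have crossed (j < i), so scanning stops.

j = 0, so swapping arr[0] with arr[j] leaves the pivot at position 0: [6, 12, 23, 24, 24, 19, 9]
Pivot position: 0

After partitioning with pivot 6, the array becomes [6, 12, 23, 24, 24, 19, 9]. The pivot is placed at index 0. All elements to the left of the pivot are <= 6, and all elements to the right are > 6.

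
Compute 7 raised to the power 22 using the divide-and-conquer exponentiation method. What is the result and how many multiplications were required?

Computing 7^22 by squaring (build up from 7^1; each line after the first costs one multiplication):

7^1 = 7
7^2 = (7^1)^2 = 7^2 = 49
7^4 = (7^2)^2 = 49^2 = 2401
7^5 = 7 * 7^4 = 7 * 2401 = 16807
7^10 = (7^5)^2 = 16807^2 = 282475249
7^11 = 7 * 7^10 = 7 * 282475249 = 1977326743
7^22 = (7^11)^2 = 1977326743^2 = 3909821048582988049

Result: 3909821048582988049
Multiplications needed: 6 (6 lines after 7^1)

7^22 = 3909821048582988049. Using exponentiation by squaring, this requires 6 multiplications. The key idea: if the exponent is even, square the half-power; if odd, multiply by the base once.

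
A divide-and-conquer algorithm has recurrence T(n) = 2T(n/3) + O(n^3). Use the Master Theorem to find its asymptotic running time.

Master Theorem for T(n) = 2T(n/3) + O(n^3):

a = 2, b = 3, c = 3
log_b(a) = log_3(2) = 0.6309

Case 3: c = 3 > log_3(2) = 0.6309
T(n) = O(n^3) = O(n^3)

For T(n) = 2T(n/3) + O(n^3): log_3(2) = 0.6309. This is Case 3 of the Master Theorem (c > log_b(a), work dominated by root), giving O(n^3).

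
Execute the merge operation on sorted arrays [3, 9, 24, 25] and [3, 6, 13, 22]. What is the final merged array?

Merging process:

Compare 3 vs 3: take 3 from left. Merged: [3]
Compare 9 vs 3: take 3 from right. Merged: [3, 3]
Compare 9 vs 6: take 6 from right. Merged: [3, 3, 6]
Compare 9 vs 13: take 9 from left. Merged: [3, 3, 6, 9]
Compare 24 vs 13: take 13 from right. Merged: [3, 3, 6, 9, 13]
Compare 24 vs 22: take 22 from right. Merged: [3, 3, 6, 9, 13, 22]
Append remaining from left: [24, 25]. Merged: [3, 3, 6, 9, 13, 22, 24, 25]

Final merged array: [3, 3, 6, 9, 13, 22, 24, 25]
Total comparisons: 6

The merged array is [3, 3, 6, 9, 13, 22, 24, 25], requiring 6 comparisons. The merge step runs in O(n) time where n is the total number of elements.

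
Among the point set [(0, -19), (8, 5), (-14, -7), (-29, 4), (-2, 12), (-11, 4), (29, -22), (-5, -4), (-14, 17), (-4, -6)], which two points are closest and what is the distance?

Computing all pairwise distances among 10 points:

d((0, -19), (8, 5)) = 25.2982
d((0, -19), (-14, -7)) = 18.4391
d((0, -19), (-29, 4)) = 37.0135
d((0, -19), (-2, 12)) = 31.0644
d((0, -19), (-11, 4)) = 25.4951
d((0, -19), (29, -22)) = 29.1548
d((0, -19), (-5, -4)) = 15.8114
d((0, -19), (-14, 17)) = 38.6264
d((0, -19), (-4, -6)) = 13.6015
d((8, 5), (-14, -7)) = 25.0599
d((8, 5), (-29, 4)) = 37.0135
d((8, 5), (-2, 12)) = 12.2066
d((8, 5), (-11, 4)) = 19.0263
d((8, 5), (29, -22)) = 34.2053
d((8, 5), (-5, -4)) = 15.8114
d((8, 5), (-14, 17)) = 25.0599
d((8, 5), (-4, -6)) = 16.2788
d((-14, -7), (-29, 4)) = 18.6011
d((-14, -7), (-2, 12)) = 22.4722
d((-14, -7), (-11, 4)) = 11.4018
d((-14, -7), (29, -22)) = 45.5412
d((-14, -7), (-5, -4)) = 9.4868
d((-14, -7), (-14, 17)) = 24.0
d((-14, -7), (-4, -6)) = 10.0499
d((-29, 4), (-2, 12)) = 28.1603
d((-29, 4), (-11, 4)) = 18.0
d((-29, 4), (29, -22)) = 63.561
d((-29, 4), (-5, -4)) = 25.2982
d((-29, 4), (-14, 17)) = 19.8494
d((-29, 4), (-4, -6)) = 26.9258
d((-2, 12), (-11, 4)) = 12.0416
d((-2, 12), (29, -22)) = 46.0109
d((-2, 12), (-5, -4)) = 16.2788
d((-2, 12), (-14, 17)) = 13.0
d((-2, 12), (-4, -6)) = 18.1108
d((-11, 4), (29, -22)) = 47.7074
d((-11, 4), (-5, -4)) = 10.0
d((-11, 4), (-14, 17)) = 13.3417
d((-11, 4), (-4, -6)) = 12.2066
d((29, -22), (-5, -4)) = 38.4708
d((29, -22), (-14, 17)) = 58.0517
d((29, -22), (-4, -6)) = 36.6742
d((-5, -4), (-14, 17)) = 22.8473
d((-5, -4), (-4, -6)) = 2.2361 <-- minimum
d((-14, 17), (-4, -6)) = 25.0799

Closest pair: (-5, -4) and (-4, -6) with distance 2.2361

The closest pair is (-5, -4) and (-4, -6) with Euclidean distance 2.2361. For 10 points, brute-force pairwise comparison is shown above. For large n, the divide-and-conquer algorithm (sort by x, recurse on halves, check the dividing strip) achieves O(n log n).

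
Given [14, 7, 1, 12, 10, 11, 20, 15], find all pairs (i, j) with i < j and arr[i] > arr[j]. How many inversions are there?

Finding inversions in [14, 7, 1, 12, 10, 11, 20, 15]:

(0, 1): arr[0]=14 > arr[1]=7
(0, 2): arr[0]=14 > arr[2]=1
(0, 3): arr[0]=14 > arr[3]=12
(0, 4): arr[0]=14 > arr[4]=10
(0, 5): arr[0]=14 > arr[5]=11
(1, 2): arr[1]=7 > arr[2]=1
(3, 4): arr[3]=12 > arr[4]=10
(3, 5): arr[3]=12 > arr[5]=11
(6, 7): arr[6]=20 > arr[7]=15

Total inversions: 9

The array has 9 inversion(s): (0,1), (0,2), (0,3), (0,4), (0,5), (1,2), (3,4), (3,5), (6,7). Each pair (i,j) satisfies i < j and arr[i] > arr[j].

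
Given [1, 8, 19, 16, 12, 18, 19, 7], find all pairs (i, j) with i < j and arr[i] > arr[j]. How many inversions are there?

Finding inversions in [1, 8, 19, 16, 12, 18, 19, 7]:

(1, 7): arr[1]=8 > arr[7]=7
(2, 3): arr[2]=19 > arr[3]=16
(2, 4): arr[2]=19 > arr[4]=12
(2, 5): arr[2]=19 > arr[5]=18
(2, 7): arr[2]=19 > arr[7]=7
(3, 4): arr[3]=16 > arr[4]=12
(3, 7): arr[3]=16 > arr[7]=7
(4, 7): arr[4]=12 > arr[7]=7
(5, 7): arr[5]=18 > arr[7]=7
(6, 7): arr[6]=19 > arr[7]=7

Total inversions: 10

The array has 10 inversion(s): (1,7), (2,3), (2,4), (2,5), (2,7), (3,4), (3,7), (4,7), (5,7), (6,7). Each pair (i,j) satisfies i < j and arr[i] > arr[j].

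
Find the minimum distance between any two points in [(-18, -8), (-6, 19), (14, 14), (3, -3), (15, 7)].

Computing all pairwise distances among 5 points:

d((-18, -8), (-6, 19)) = 29.5466
d((-18, -8), (14, 14)) = 38.833
d((-18, -8), (3, -3)) = 21.587
d((-18, -8), (15, 7)) = 36.2491
d((-6, 19), (14, 14)) = 20.6155
d((-6, 19), (3, -3)) = 23.7697
d((-6, 19), (15, 7)) = 24.1868
d((14, 14), (3, -3)) = 20.2485
d((14, 14), (15, 7)) = 7.0711 <-- minimum
d((3, -3), (15, 7)) = 15.6205

Closest pair: (14, 14) and (15, 7) with distance 7.0711

The closest pair is (14, 14) and (15, 7) with Euclidean distance 7.0711. For 5 points, brute-force pairwise comparison is shown above. For large n, the divide-and-conquer algorithm (sort by x, recurse on halves, check the dividing strip) achieves O(n log n).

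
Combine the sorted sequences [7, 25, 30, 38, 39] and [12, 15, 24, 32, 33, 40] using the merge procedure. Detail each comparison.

Merging process:

Compare 7 vs 12: take 7 from left. Merged: [7]
Compare 25 vs 12: take 12 from right. Merged: [7, 12]
Compare 25 vs 15: take 15 from right. Merged: [7, 12, 15]
Compare 25 vs 24: take 24 from right. Merged: [7, 12, 15, 24]
Compare 25 vs 32: take 25 from left. Merged: [7, 12, 15, 24, 25]
Compare 30 vs 32: take 30 from left. Merged: [7, 12, 15, 24, 25, 30]
Compare 38 vs 32: take 32 from right. Merged: [7, 12, 15, 24, 25, 30, 32]
Compare 38 vs 33: take 33 from right. Merged: [7, 12, 15, 24, 25, 30, 32, 33]
Compare 38 vs 40: take 38 from left. Merged: [7, 12, 15, 24, 25, 30, 32, 33, 38]
Compare 39 vs 40: take 39 from left. Merged: [7, 12, 15, 24, 25, 30, 32, 33, 38, 39]
Append remaining from right: [40]. Merged: [7, 12, 15, 24, 25, 30, 32, 33, 38, 39, 40]

Final merged array: [7, 12, 15, 24, 25, 30, 32, 33, 38, 39, 40]
Total comparisons: 10

The merged array is [7, 12, 15, 24, 25, 30, 32, 33, 38, 39, 40], requiring 10 comparisons. The merge step runs in O(n) time where n is the total number of elements.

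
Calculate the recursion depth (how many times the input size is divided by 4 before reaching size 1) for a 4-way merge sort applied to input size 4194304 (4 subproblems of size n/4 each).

For divide and conquer with division factor 4:

Problem sizes at each level:
Level 0: 4194304
Level 1: 1048576
Level 2: 262144
Level 3: 65536
Level 4: 16384
Level 5: 4096
Level 6: 1024
Level 7: 256
Level 8: 64
Level 9: 16
Level 10: 4
Level 11: 1

The root is level 0 and the size-1 base case is level 11 (the tree spans levels 0 through 11, i.e. 12 levels counting the root), so the depth is the number of divisions: log_4(4194304) = 11

The recursion tree depth is log_4(4194304) = 11. At each level, the problem size is divided by 4, so it takes 11 divisions to reduce to a base case of size 1. The algorithm makes 4 recursive calls at each level.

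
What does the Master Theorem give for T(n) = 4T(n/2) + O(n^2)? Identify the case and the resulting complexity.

Master Theorem for T(n) = 4T(n/2) + O(n^2):

a = 4, b = 2, c = 2
log_b(a) = log_2(4) = 2.0000

Case 2: c = 2 = log_2(4) = 2.0000
T(n) = O(n^2 log n) = O(n^2 log n)

For T(n) = 4T(n/2) + O(n^2): log_2(4) = 2.0000. This is Case 2 of the Master Theorem (c = log_b(a), equal work at all levels), giving O(n^2 log n).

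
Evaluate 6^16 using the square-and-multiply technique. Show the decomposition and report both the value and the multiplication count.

Computing 6^16 by squaring (build up from 6^1; each line after the first costs one multiplication):

6^1 = 6
6^2 = (6^1)^2 = 6^2 = 36
6^4 = (6^2)^2 = 36^2 = 1296
6^8 = (6^4)^2 = 1296^2 = 1679616
6^16 = (6^8)^2 = 1679616^2 = 2821109907456

Result: 2821109907456
Multiplications needed: 4 (4 lines after 6^1)

6^16 = 2821109907456. Using exponentiation by squaring, this requires 4 multiplications. The key idea: if the exponent is even, square the half-power; if odd, multiply by the base once.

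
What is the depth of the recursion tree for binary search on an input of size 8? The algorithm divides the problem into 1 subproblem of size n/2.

For divide and conquer with division factor 2:

Problem sizes at each level:
Level 0: 8
Level 1: 4
Level 2: 2
Level 3: 1

The root is level 0 and the size-1 base case is level 3 (the tree spans levels 0 through 3, i.e. 4 levels counting the root), so the depth is the number of divisions: log_2(8) = 3

The recursion tree depth is log_2(8) = 3. At each level, the problem size is divided by 2, so it takes 3 divisions to reduce to a base case of size 1. The algorithm makes 1 recursive call at each level.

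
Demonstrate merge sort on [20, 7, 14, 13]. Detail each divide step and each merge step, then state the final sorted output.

Merge sort trace:

Split: [20, 7, 14, 13] -> [20, 7] and [14, 13]
  Split: [20, 7] -> [20] and [7]
  Merge: [20] + [7] -> [7, 20]
  Split: [14, 13] -> [14] and [13]
  Merge: [14] + [13] -> [13, 14]
Merge: [7, 20] + [13, 14] -> [7, 13, 14, 20]

Final sorted array: [7, 13, 14, 20]

The merge sort proceeds by recursively splitting the array and merging sorted halves.
After all merges, the sorted array is [7, 13, 14, 20].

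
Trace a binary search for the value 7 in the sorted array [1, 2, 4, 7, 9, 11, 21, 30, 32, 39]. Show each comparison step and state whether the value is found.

Binary search for 7 in [1, 2, 4, 7, 9, 11, 21, 30, 32, 39]:

lo=0, hi=9, mid=4, arr[mid]=9 -> 9 > 7, search left half
lo=0, hi=3, mid=1, arr[mid]=2 -> 2 < 7, search right half
lo=2, hi=3, mid=2, arr[mid]=4 -> 4 < 7, search right half
lo=3, hi=3, mid=3, arr[mid]=7 -> Found target at index 3!

Binary search finds 7 at index 3 after 4 comparisons. The search repeatedly halves the search space by comparing with the middle element.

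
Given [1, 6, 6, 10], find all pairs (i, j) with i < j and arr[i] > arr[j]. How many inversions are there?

Finding inversions in [1, 6, 6, 10]:


Total inversions: 0

The array has 0 inversions. It is already sorted.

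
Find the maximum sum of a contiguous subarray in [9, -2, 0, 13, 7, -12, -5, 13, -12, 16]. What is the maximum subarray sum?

Using Kadane's algorithm on [9, -2, 0, 13, 7, -12, -5, 13, -12, 16]:

Scanning through the array:
Position 1 (value -2): max_ending_here = 7, max_so_far = 9
Position 2 (value 0): max_ending_here = 7, max_so_far = 9
Position 3 (value 13): max_ending_here = 20, max_so_far = 20
Position 4 (value 7): max_ending_here = 27, max_so_far = 27
Position 5 (value -12): max_ending_here = 15, max_so_far = 27
Position 6 (value -5): max_ending_here = 10, max_so_far = 27
Position 7 (value 13): max_ending_here = 23, max_so_far = 27
Position 8 (value -12): max_ending_here = 11, max_so_far = 27
Position 9 (value 16): max_ending_here = 27, max_so_far = 27

Maximum subarray: [9, -2, 0, 13, 7]
Maximum sum: 27

The maximum subarray is [9, -2, 0, 13, 7] with sum 27. This subarray runs from index 0 to index 4.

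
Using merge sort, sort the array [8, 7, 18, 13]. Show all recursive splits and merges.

Merge sort trace:

Split: [8, 7, 18, 13] -> [8, 7] and [18, 13]
  Split: [8, 7] -> [8] and [7]
  Merge: [8] + [7] -> [7, 8]
  Split: [18, 13] -> [18] and [13]
  Merge: [18] + [13] -> [13, 18]
Merge: [7, 8] + [13, 18] -> [7, 8, 13, 18]

Final sorted array: [7, 8, 13, 18]

The merge sort proceeds by recursively splitting the array and merging sorted halves.
After all merges, the sorted array is [7, 8, 13, 18].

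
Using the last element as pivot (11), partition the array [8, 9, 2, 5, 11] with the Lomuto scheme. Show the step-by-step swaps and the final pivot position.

Lomuto partition with pivot = 11:

Initial array: [8, 9, 2, 5, 11]

arr[0]=8 <= 11: swap with position 0, array becomes [8, 9, 2, 5, 11]
arr[1]=9 <= 11: swap with position 1, array becomes [8, 9, 2, 5, 11]
arr[2]=2 <= 11: swap with position 2, array becomes [8, 9, 2, 5, 11]
arr[3]=5 <= 11: swap with position 3, array becomes [8, 9, 2, 5, 11]

Place pivot at position 4: [8, 9, 2, 5, 11]
Pivot position: 4

After partitioning with pivot 11, the array becomes [8, 9, 2, 5, 11]. The pivot is placed at index 4. All elements to the left of the pivot are <= 11, and all elements to the right are > 11.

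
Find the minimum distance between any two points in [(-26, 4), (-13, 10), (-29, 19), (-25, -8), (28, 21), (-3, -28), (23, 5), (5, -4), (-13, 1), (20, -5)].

Computing all pairwise distances among 10 points:

d((-26, 4), (-13, 10)) = 14.3178
d((-26, 4), (-29, 19)) = 15.2971
d((-26, 4), (-25, -8)) = 12.0416
d((-26, 4), (28, 21)) = 56.6127
d((-26, 4), (-3, -28)) = 39.4081
d((-26, 4), (23, 5)) = 49.0102
d((-26, 4), (5, -4)) = 32.0156
d((-26, 4), (-13, 1)) = 13.3417
d((-26, 4), (20, -5)) = 46.8722
d((-13, 10), (-29, 19)) = 18.3576
d((-13, 10), (-25, -8)) = 21.6333
d((-13, 10), (28, 21)) = 42.45
d((-13, 10), (-3, -28)) = 39.2938
d((-13, 10), (23, 5)) = 36.3456
d((-13, 10), (5, -4)) = 22.8035
d((-13, 10), (-13, 1)) = 9.0 <-- minimum
d((-13, 10), (20, -5)) = 36.2491
d((-29, 19), (-25, -8)) = 27.2947
d((-29, 19), (28, 21)) = 57.0351
d((-29, 19), (-3, -28)) = 53.7122
d((-29, 19), (23, 5)) = 53.8516
d((-29, 19), (5, -4)) = 41.0488
d((-29, 19), (-13, 1)) = 24.0832
d((-29, 19), (20, -5)) = 54.5619
d((-25, -8), (28, 21)) = 60.4152
d((-25, -8), (-3, -28)) = 29.7321
d((-25, -8), (23, 5)) = 49.7293
d((-25, -8), (5, -4)) = 30.2655
d((-25, -8), (-13, 1)) = 15.0
d((-25, -8), (20, -5)) = 45.0999
d((28, 21), (-3, -28)) = 57.9828
d((28, 21), (23, 5)) = 16.7631
d((28, 21), (5, -4)) = 33.9706
d((28, 21), (-13, 1)) = 45.618
d((28, 21), (20, -5)) = 27.2029
d((-3, -28), (23, 5)) = 42.0119
d((-3, -28), (5, -4)) = 25.2982
d((-3, -28), (-13, 1)) = 30.6757
d((-3, -28), (20, -5)) = 32.5269
d((23, 5), (5, -4)) = 20.1246
d((23, 5), (-13, 1)) = 36.2215
d((23, 5), (20, -5)) = 10.4403
d((5, -4), (-13, 1)) = 18.6815
d((5, -4), (20, -5)) = 15.0333
d((-13, 1), (20, -5)) = 33.541

Closest pair: (-13, 10) and (-13, 1) with distance 9.0

The closest pair is (-13, 10) and (-13, 1) with Euclidean distance 9.0. For 10 points, brute-force pairwise comparison is shown above. For large n, the divide-and-conquer algorithm (sort by x, recurse on halves, check the dividing strip) achieves O(n log n).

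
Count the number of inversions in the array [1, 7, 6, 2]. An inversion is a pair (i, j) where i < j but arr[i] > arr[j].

Finding inversions in [1, 7, 6, 2]:

(1, 2): arr[1]=7 > arr[2]=6
(1, 3): arr[1]=7 > arr[3]=2
(2, 3): arr[2]=6 > arr[3]=2

Total inversions: 3

The array has 3 inversion(s): (1,2), (1,3), (2,3). Each pair (i,j) satisfies i < j and arr[i] > arr[j].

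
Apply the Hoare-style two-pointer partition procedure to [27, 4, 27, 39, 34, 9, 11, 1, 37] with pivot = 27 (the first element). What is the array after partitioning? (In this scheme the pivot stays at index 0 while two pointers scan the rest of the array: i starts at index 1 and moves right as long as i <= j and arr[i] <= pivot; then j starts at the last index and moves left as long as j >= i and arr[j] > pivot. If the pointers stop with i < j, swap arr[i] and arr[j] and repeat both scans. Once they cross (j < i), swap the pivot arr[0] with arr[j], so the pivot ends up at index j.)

Hoare-style two-pointer partition with pivot = 27:

Initial array: [27, 4, 27, 39, 34, 9, 11, 1, 37]

Pointers start at i = 1, j = 8.
i stops at index 3 (arr[3]=39 > 27), j stops at index 7 (arr[7]=1 <= 27): swap arr[3] and arr[7], array becomes [27, 4, 27, 1, 34, 9, 11, 39, 37]
i stops at index 4 (arr[4]=34 > 27), j stops at index 6 (arr[6]=11 <= 27): swap arr[4] and arr[6], array becomes [27, 4, 27, 1, 11, 9, 34, 39, 37]
i ends at 6, j ends at 5: the pointers have crossed (j < i), so scanning stops.

Swap pivot arr[0] with arr[5] to place pivot at position 5: [9, 4, 27, 1, 11, 27, 34, 39, 37]
Pivot position: 5

After partitioning with pivot 27, the array becomes [9, 4, 27, 1, 11, 27, 34, 39, 37]. The pivot is placed at index 5. All elements to the left of the pivot are <= 27, and all elements to the right are > 27.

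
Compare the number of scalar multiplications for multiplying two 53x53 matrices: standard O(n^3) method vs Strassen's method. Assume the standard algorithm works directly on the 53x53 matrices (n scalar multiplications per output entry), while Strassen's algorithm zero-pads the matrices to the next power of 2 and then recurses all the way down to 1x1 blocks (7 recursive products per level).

Matrix multiplication for 53x53 matrices:

Strassen's algorithm requires power-of-2 dimensions. Pad 53x53 to 64x64 (next power of 2).

Standard algorithm: 53^3 = 148877 multiplications
Strassen's algorithm: 7^(log2(64)) = 7^6 = 117649 multiplications
Savings: 148877 - 117649 = 31228 multiplications

Standard: 148877 multiplications (53^3). Strassen: 117649 multiplications (7^6, after padding to 64x64). Strassen reduces 8 recursive multiplications to 7 at each level.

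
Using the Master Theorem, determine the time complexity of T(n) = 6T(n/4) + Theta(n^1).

Master Theorem for T(n) = 6T(n/4) + O(n^1):

a = 6, b = 4, c = 1
log_b(a) = log_4(6) = 1.2925

Case 1: c = 1 < log_4(6) = 1.2925
T(n) = O(n^(log_4 6))

For T(n) = 6T(n/4) + O(n^1): log_4(6) = 1.2925. This is Case 1 of the Master Theorem (c < log_b(a), work dominated by leaves), giving O(n^(log_4 6)).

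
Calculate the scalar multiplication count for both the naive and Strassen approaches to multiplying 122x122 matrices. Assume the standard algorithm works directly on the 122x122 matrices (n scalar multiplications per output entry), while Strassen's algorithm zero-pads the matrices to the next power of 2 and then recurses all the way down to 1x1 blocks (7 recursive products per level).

Matrix multiplication for 122x122 matrices:

Strassen's algorithm requires power-of-2 dimensions. Pad 122x122 to 128x128 (next power of 2).

Standard algorithm: 122^3 = 1815848 multiplications
Strassen's algorithm: 7^(log2(128)) = 7^7 = 823543 multiplications
Savings: 1815848 - 823543 = 992305 multiplications

Standard: 1815848 multiplications (122^3). Strassen: 823543 multiplications (7^7, after padding to 128x128). Strassen reduces 8 recursive multiplications to 7 at each level.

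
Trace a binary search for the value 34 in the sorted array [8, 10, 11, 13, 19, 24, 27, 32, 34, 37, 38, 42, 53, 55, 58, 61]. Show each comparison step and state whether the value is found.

Binary search for 34 in [8, 10, 11, 13, 19, 24, 27, 32, 34, 37, 38, 42, 53, 55, 58, 61]:

lo=0, hi=15, mid=7, arr[mid]=32 -> 32 < 34, search right half
lo=8, hi=15, mid=11, arr[mid]=42 -> 42 > 34, search left half
lo=8, hi=10, mid=9, arr[mid]=37 -> 37 > 34, search left half
lo=8, hi=8, mid=8, arr[mid]=34 -> Found target at index 8!

Binary search finds 34 at index 8 after 4 comparisons. The search repeatedly halves the search space by comparing with the middle element.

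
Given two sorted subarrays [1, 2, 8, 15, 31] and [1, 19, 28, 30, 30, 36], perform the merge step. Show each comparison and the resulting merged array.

Merging process:

Compare 1 vs 1: take 1 from left. Merged: [1]
Compare 2 vs 1: take 1 from right. Merged: [1, 1]
Compare 2 vs 19: take 2 from left. Merged: [1, 1, 2]
Compare 8 vs 19: take 8 from left. Merged: [1, 1, 2, 8]
Compare 15 vs 19: take 15 from left. Merged: [1, 1, 2, 8, 15]
Compare 31 vs 19: take 19 from right. Merged: [1, 1, 2, 8, 15, 19]
Compare 31 vs 28: take 28 from right. Merged: [1, 1, 2, 8, 15, 19, 28]
Compare 31 vs 30: take 30 from right. Merged: [1, 1, 2, 8, 15, 19, 28, 30]
Compare 31 vs 30: take 30 from right. Merged: [1, 1, 2, 8, 15, 19, 28, 30, 30]
Compare 31 vs 36: take 31 from left. Merged: [1, 1, 2, 8, 15, 19, 28, 30, 30, 31]
Append remaining from right: [36]. Merged: [1, 1, 2, 8, 15, 19, 28, 30, 30, 31, 36]

Final merged array: [1, 1, 2, 8, 15, 19, 28, 30, 30, 31, 36]
Total comparisons: 10

The merged array is [1, 1, 2, 8, 15, 19, 28, 30, 30, 31, 36], requiring 10 comparisons. The merge step runs in O(n) time where n is the total number of elements.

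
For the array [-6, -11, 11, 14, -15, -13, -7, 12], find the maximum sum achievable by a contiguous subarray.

Using Kadane's algorithm on [-6, -11, 11, 14, -15, -13, -7, 12]:

Scanning through the array:
Position 1 (value -11): max_ending_here = -11, max_so_far = -6
Position 2 (value 11): max_ending_here = 11, max_so_far = 11
Position 3 (value 14): max_ending_here = 25, max_so_far = 25
Position 4 (value -15): max_ending_here = 10, max_so_far = 25
Position 5 (value -13): max_ending_here = -3, max_so_far = 25
Position 6 (value -7): max_ending_here = -7, max_so_far = 25
Position 7 (value 12): max_ending_here = 12, max_so_far = 25

Maximum subarray: [11, 14]
Maximum sum: 25

The maximum subarray is [11, 14] with sum 25. This subarray runs from index 2 to index 3.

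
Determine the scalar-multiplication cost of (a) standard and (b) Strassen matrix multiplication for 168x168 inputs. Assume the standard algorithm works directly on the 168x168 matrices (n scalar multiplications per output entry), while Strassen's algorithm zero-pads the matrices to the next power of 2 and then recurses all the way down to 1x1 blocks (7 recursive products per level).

Matrix multiplication for 168x168 matrices:

Strassen's algorithm requires power-of-2 dimensions. Pad 168x168 to 256x256 (next power of 2).

Standard algorithm: 168^3 = 4741632 multiplications
Strassen's algorithm: 7^(log2(256)) = 7^8 = 5764801 multiplications
Difference: 4741632 - 5764801 = -1023169 (Strassen uses MORE here due to padding overhead — for small or just-over-power-of-2 n, padding can outweigh the per-level savings)

Standard: 4741632 multiplications (168^3). Strassen: 5764801 multiplications (7^8, after padding to 256x256). Strassen reduces 8 recursive multiplications to 7 at each level.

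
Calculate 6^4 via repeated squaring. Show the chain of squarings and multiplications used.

Computing 6^4 by squaring (build up from 6^1; each line after the first costs one multiplication):

6^1 = 6
6^2 = (6^1)^2 = 6^2 = 36
6^4 = (6^2)^2 = 36^2 = 1296

Result: 1296
Multiplications needed: 2 (2 lines after 6^1)

6^4 = 1296. Using exponentiation by squaring, this requires 2 multiplications. The key idea: if the exponent is even, square the half-power; if odd, multiply by the base once.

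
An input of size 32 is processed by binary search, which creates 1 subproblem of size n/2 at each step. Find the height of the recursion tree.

For divide and conquer with division factor 2:

Problem sizes at each level:
Level 0: 32
Level 1: 16
Level 2: 8
Level 3: 4
Level 4: 2
Level 5: 1

The root is level 0 and the size-1 base case is level 5 (the tree spans levels 0 through 5, i.e. 6 levels counting the root), so the depth is the number of divisions: log_2(32) = 5

The recursion tree depth is log_2(32) = 5. At each level, the problem size is divided by 2, so it takes 5 divisions to reduce to a base case of size 1. The algorithm makes 1 recursive call at each level.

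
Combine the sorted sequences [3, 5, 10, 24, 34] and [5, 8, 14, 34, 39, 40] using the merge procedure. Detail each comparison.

Merging process:

Compare 3 vs 5: take 3 from left. Merged: [3]
Compare 5 vs 5: take 5 from left. Merged: [3, 5]
Compare 10 vs 5: take 5 from right. Merged: [3, 5, 5]
Compare 10 vs 8: take 8 from right. Merged: [3, 5, 5, 8]
Compare 10 vs 14: take 10 from left. Merged: [3, 5, 5, 8, 10]
Compare 24 vs 14: take 14 from right. Merged: [3, 5, 5, 8, 10, 14]
Compare 24 vs 34: take 24 from left. Merged: [3, 5, 5, 8, 10, 14, 24]
Compare 34 vs 34: take 34 from left. Merged: [3, 5, 5, 8, 10, 14, 24, 34]
Append remaining from right: [34, 39, 40]. Merged: [3, 5, 5, 8, 10, 14, 24, 34, 34, 39, 40]

Final merged array: [3, 5, 5, 8, 10, 14, 24, 34, 34, 39, 40]
Total comparisons: 8

The merged array is [3, 5, 5, 8, 10, 14, 24, 34, 34, 39, 40], requiring 8 comparisons. The merge step runs in O(n) time where n is the total number of elements.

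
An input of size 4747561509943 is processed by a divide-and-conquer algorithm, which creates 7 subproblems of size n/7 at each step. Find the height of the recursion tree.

For divide and conquer with division factor 7:

Problem sizes at each level:
Level 0: 4747561509943
Level 1: 678223072849
Level 2: 96889010407
Level 3: 13841287201
Level 4: 1977326743
Level 5: 282475249
Level 6: 40353607
Level 7: 5764801
Level 8: 823543
Level 9: 117649
Level 10: 16807
Level 11: 2401
Level 12: 343
Level 13: 49
Level 14: 7
Level 15: 1

The root is level 0 and the size-1 base case is level 15 (the tree spans levels 0 through 15, i.e. 16 levels counting the root), so the depth is the number of divisions: log_7(4747561509943) = 15

The recursion tree depth is log_7(4747561509943) = 15. At each level, the problem size is divided by 7, so it takes 15 divisions to reduce to a base case of size 1. The algorithm makes 7 recursive calls at each level.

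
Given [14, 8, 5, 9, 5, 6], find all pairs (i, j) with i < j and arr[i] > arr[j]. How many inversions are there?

Finding inversions in [14, 8, 5, 9, 5, 6]:

(0, 1): arr[0]=14 > arr[1]=8
(0, 2): arr[0]=14 > arr[2]=5
(0, 3): arr[0]=14 > arr[3]=9
(0, 4): arr[0]=14 > arr[4]=5
(0, 5): arr[0]=14 > arr[5]=6
(1, 2): arr[1]=8 > arr[2]=5
(1, 4): arr[1]=8 > arr[4]=5
(1, 5): arr[1]=8 > arr[5]=6
(3, 4): arr[3]=9 > arr[4]=5
(3, 5): arr[3]=9 > arr[5]=6

Total inversions: 10

The array has 10 inversion(s): (0,1), (0,2), (0,3), (0,4), (0,5), (1,2), (1,4), (1,5), (3,4), (3,5). Each pair (i,j) satisfies i < j and arr[i] > arr[j].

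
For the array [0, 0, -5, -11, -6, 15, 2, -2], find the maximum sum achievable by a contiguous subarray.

Using Kadane's algorithm on [0, 0, -5, -11, -6, 15, 2, -2]:

Scanning through the array:
Position 1 (value 0): max_ending_here = 0, max_so_far = 0
Position 2 (value -5): max_ending_here = -5, max_so_far = 0
Position 3 (value -11): max_ending_here = -11, max_so_far = 0
Position 4 (value -6): max_ending_here = -6, max_so_far = 0
Position 5 (value 15): max_ending_here = 15, max_so_far = 15
Position 6 (value 2): max_ending_here = 17, max_so_far = 17
Position 7 (value -2): max_ending_here = 15, max_so_far = 17

Maximum subarray: [15, 2]
Maximum sum: 17

The maximum subarray is [15, 2] with sum 17. This subarray runs from index 5 to index 6.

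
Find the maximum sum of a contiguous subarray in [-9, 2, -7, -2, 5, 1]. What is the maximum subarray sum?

Using Kadane's algorithm on [-9, 2, -7, -2, 5, 1]:

Scanning through the array:
Position 1 (value 2): max_ending_here = 2, max_so_far = 2
Position 2 (value -7): max_ending_here = -5, max_so_far = 2
Position 3 (value -2): max_ending_here = -2, max_so_far = 2
Position 4 (value 5): max_ending_here = 5, max_so_far = 5
Position 5 (value 1): max_ending_here = 6, max_so_far = 6

Maximum subarray: [5, 1]
Maximum sum: 6

The maximum subarray is [5, 1] with sum 6. This subarray runs from index 4 to index 5.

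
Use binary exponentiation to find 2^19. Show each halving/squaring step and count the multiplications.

Computing 2^19 by squaring (build up from 2^1; each line after the first costs one multiplication):

2^1 = 2
2^2 = (2^1)^2 = 2^2 = 4
2^4 = (2^2)^2 = 4^2 = 16
2^8 = (2^4)^2 = 16^2 = 256
2^9 = 2 * 2^8 = 2 * 256 = 512
2^18 = (2^9)^2 = 512^2 = 262144
2^19 = 2 * 2^18 = 2 * 262144 = 524288

Result: 524288
Multiplications needed: 6 (6 lines after 2^1)

2^19 = 524288. Using exponentiation by squaring, this requires 6 multiplications. The key idea: if the exponent is even, square the half-power; if odd, multiply by the base once.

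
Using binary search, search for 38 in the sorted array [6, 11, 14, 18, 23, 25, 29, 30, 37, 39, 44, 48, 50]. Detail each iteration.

Binary search for 38 in [6, 11, 14, 18, 23, 25, 29, 30, 37, 39, 44, 48, 50]:

lo=0, hi=12, mid=6, arr[mid]=29 -> 29 < 38, search right half
lo=7, hi=12, mid=9, arr[mid]=39 -> 39 > 38, search left half
lo=7, hi=8, mid=7, arr[mid]=30 -> 30 < 38, search right half
lo=8, hi=8, mid=8, arr[mid]=37 -> 37 < 38, search right half
lo=9 > hi=8, target 38 not found

Binary search determines that 38 is not in the array after 4 comparisons. The search space was exhausted without finding the target.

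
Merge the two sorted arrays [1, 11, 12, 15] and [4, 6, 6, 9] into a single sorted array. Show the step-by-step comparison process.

Merging process:

Compare 1 vs 4: take 1 from left. Merged: [1]
Compare 11 vs 4: take 4 from right. Merged: [1, 4]
Compare 11 vs 6: take 6 from right. Merged: [1, 4, 6]
Compare 11 vs 6: take 6 from right. Merged: [1, 4, 6, 6]
Compare 11 vs 9: take 9 from right. Merged: [1, 4, 6, 6, 9]
Append remaining from left: [11, 12, 15]. Merged: [1, 4, 6, 6, 9, 11, 12, 15]

Final merged array: [1, 4, 6, 6, 9, 11, 12, 15]
Total comparisons: 5

The merged array is [1, 4, 6, 6, 9, 11, 12, 15], requiring 5 comparisons. The merge step runs in O(n) time where n is the total number of elements.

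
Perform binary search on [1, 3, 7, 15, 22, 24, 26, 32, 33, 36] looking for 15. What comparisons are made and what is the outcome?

Binary search for 15 in [1, 3, 7, 15, 22, 24, 26, 32, 33, 36]:

lo=0, hi=9, mid=4, arr[mid]=22 -> 22 > 15, search left half
lo=0, hi=3, mid=1, arr[mid]=3 -> 3 < 15, search right half
lo=2, hi=3, mid=2, arr[mid]=7 -> 7 < 15, search right half
lo=3, hi=3, mid=3, arr[mid]=15 -> Found target at index 3!

Binary search finds 15 at index 3 after 4 comparisons. The search repeatedly halves the search space by comparing with the middle element.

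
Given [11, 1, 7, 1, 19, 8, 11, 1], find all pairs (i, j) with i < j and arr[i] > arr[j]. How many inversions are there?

Finding inversions in [11, 1, 7, 1, 19, 8, 11, 1]:

(0, 1): arr[0]=11 > arr[1]=1
(0, 2): arr[0]=11 > arr[2]=7
(0, 3): arr[0]=11 > arr[3]=1
(0, 5): arr[0]=11 > arr[5]=8
(0, 7): arr[0]=11 > arr[7]=1
(2, 3): arr[2]=7 > arr[3]=1
(2, 7): arr[2]=7 > arr[7]=1
(4, 5): arr[4]=19 > arr[5]=8
(4, 6): arr[4]=19 > arr[6]=11
(4, 7): arr[4]=19 > arr[7]=1
(5, 7): arr[5]=8 > arr[7]=1
(6, 7): arr[6]=11 > arr[7]=1

Total inversions: 12

The array has 12 inversion(s): (0,1), (0,2), (0,3), (0,5), (0,7), (2,3), (2,7), (4,5), (4,6), (4,7), (5,7), (6,7). Each pair (i,j) satisfies i < j and arr[i] > arr[j].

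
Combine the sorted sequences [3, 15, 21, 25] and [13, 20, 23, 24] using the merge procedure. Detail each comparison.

Merging process:

Compare 3 vs 13: take 3 from left. Merged: [3]
Compare 15 vs 13: take 13 from right. Merged: [3, 13]
Compare 15 vs 20: take 15 from left. Merged: [3, 13, 15]
Compare 21 vs 20: take 20 from right. Merged: [3, 13, 15, 20]
Compare 21 vs 23: take 21 from left. Merged: [3, 13, 15, 20, 21]
Compare 25 vs 23: take 23 from right. Merged: [3, 13, 15, 20, 21, 23]
Compare 25 vs 24: take 24 from right. Merged: [3, 13, 15, 20, 21, 23, 24]
Append remaining from left: [25]. Merged: [3, 13, 15, 20, 21, 23, 24, 25]

Final merged array: [3, 13, 15, 20, 21, 23, 24, 25]
Total comparisons: 7

The merged array is [3, 13, 15, 20, 21, 23, 24, 25], requiring 7 comparisons. The merge step runs in O(n) time where n is the total number of elements.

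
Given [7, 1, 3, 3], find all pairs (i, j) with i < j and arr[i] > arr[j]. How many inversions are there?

Finding inversions in [7, 1, 3, 3]:

(0, 1): arr[0]=7 > arr[1]=1
(0, 2): arr[0]=7 > arr[2]=3
(0, 3): arr[0]=7 > arr[3]=3

Total inversions: 3

The array has 3 inversion(s): (0,1), (0,2), (0,3). Each pair (i,j) satisfies i < j and arr[i] > arr[j].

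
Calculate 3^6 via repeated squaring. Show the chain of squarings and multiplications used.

Computing 3^6 by squaring (build up from 3^1; each line after the first costs one multiplication):

3^1 = 3
3^2 = (3^1)^2 = 3^2 = 9
3^3 = 3 * 3^2 = 3 * 9 = 27
3^6 = (3^3)^2 = 27^2 = 729

Result: 729
Multiplications needed: 3 (3 lines after 3^1)

3^6 = 729. Using exponentiation by squaring, this requires 3 multiplications. The key idea: if the exponent is even, square the half-power; if odd, multiply by the base once.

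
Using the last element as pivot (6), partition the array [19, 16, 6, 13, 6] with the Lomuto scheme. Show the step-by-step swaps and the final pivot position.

Lomuto partition with pivot = 6:

Initial array: [19, 16, 6, 13, 6]

arr[0]=19 > 6: no swap
arr[1]=16 > 6: no swap
arr[2]=6 <= 6: swap with position 0, array becomes [6, 16, 19, 13, 6]
arr[3]=13 > 6: no swap

Place pivot at position 1: [6, 6, 19, 13, 16]
Pivot position: 1

After partitioning with pivot 6, the array becomes [6, 6, 19, 13, 16]. The pivot is placed at index 1. All elements to the left of the pivot are <= 6, and all elements to the right are > 6.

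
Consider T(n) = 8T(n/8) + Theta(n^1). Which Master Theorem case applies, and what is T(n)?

Master Theorem for T(n) = 8T(n/8) + O(n^1):

a = 8, b = 8, c = 1
log_b(a) = log_8(8) = 1.0000

Case 2: c = 1 = log_8(8) = 1.0000
T(n) = O(n^1 log n) = O(n log n)

For T(n) = 8T(n/8) + O(n^1): log_8(8) = 1.0000. This is Case 2 of the Master Theorem (c = log_b(a), equal work at all levels), giving O(n log n).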